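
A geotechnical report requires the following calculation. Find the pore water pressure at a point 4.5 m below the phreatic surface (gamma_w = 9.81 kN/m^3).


Using u = gamma_w * h_w
u = 9.81 * 4.5
u = 44.15 kPa


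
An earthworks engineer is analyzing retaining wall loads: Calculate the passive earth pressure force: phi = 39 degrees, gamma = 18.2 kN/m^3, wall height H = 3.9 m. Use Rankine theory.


Compute passive earth pressure coefficient:
Kp = tan^2(45 + phi/2) = tan^2(64.5) = 4.395495
Compute passive force:
Pp = 0.5 * Kp * gamma * H^2
Pp = 0.5 * 4.395495 * 18.2 * 3.9^2
Pp = 608.38 kN/m


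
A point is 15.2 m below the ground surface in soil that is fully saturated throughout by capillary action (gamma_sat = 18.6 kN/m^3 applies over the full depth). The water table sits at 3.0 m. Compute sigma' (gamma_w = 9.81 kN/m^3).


Result: 163.04 kPa

Derivation:
Total stress = gamma_sat * depth
sigma = 18.6 * 15.2 = 282.72 kPa
Pore water pressure u = gamma_w * (depth - d_wt)
u = 9.81 * (15.2 - 3.0) = 119.682 kPa
Effective stress = sigma - u
sigma' = 282.72 - 119.682 = 163.04 kPa


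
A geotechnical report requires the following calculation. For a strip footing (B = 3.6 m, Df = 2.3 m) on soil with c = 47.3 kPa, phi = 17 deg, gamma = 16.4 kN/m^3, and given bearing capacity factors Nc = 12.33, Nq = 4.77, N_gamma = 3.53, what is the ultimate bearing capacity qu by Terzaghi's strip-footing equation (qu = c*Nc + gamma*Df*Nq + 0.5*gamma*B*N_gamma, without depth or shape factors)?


Compute qu = c*Nc + gamma*Df*Nq + 0.5*gamma*B*N_gamma
Term 1: 47.3 * 12.33 = 583.209
Term 2: 16.4 * 2.3 * 4.77 = 179.9244
Term 3: 0.5 * 16.4 * 3.6 * 3.53 = 104.2056
qu = 583.209 + 179.9244 + 104.2056
qu = 867.34 kPa


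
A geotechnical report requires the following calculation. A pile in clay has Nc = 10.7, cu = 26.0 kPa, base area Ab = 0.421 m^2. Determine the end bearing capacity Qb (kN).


Using Qb = Nc * cu * Ab
Qb = 10.7 * 26.0 * 0.421
Qb = 117.12 kN


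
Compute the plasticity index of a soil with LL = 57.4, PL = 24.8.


Using PI = LL - PL
PI = 57.4 - 24.8
PI = 32.6


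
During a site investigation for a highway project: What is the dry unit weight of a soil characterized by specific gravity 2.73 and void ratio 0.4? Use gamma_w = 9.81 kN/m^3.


Using gamma_d = Gs * gamma_w / (1 + e)
gamma_d = 2.73 * 9.81 / (1 + 0.4)
gamma_d = 2.73 * 9.81 / 1.4
gamma_d = 19.13 kN/m^3


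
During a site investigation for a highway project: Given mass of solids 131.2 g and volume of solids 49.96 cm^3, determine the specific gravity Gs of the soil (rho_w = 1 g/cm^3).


Using Gs = m_s / (V_s * rho_w)
Since rho_w = 1 g/cm^3:
Gs = 131.2 / 49.96
Gs = 2.626


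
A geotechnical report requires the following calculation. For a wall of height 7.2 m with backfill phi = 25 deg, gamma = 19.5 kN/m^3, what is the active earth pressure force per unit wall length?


Result: 205.14 kN/m

Derivation:
Compute active earth pressure coefficient:
Ka = tan^2(45 - phi/2) = tan^2(32.5) = 0.405859
Compute active force:
Pa = 0.5 * Ka * gamma * H^2
Pa = 0.5 * 0.405859 * 19.5 * 7.2^2
Pa = 205.14 kN/m


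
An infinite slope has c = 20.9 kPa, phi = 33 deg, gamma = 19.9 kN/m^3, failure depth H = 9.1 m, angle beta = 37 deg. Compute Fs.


Result: 1.102

Derivation:
Using Fs = c / (gamma*H*sin(beta)*cos(beta)) + tan(phi)/tan(beta)
Cohesion contribution = 20.9 / (19.9*9.1*sin(37)*cos(37))
Cohesion contribution = 0.240127
Friction contribution = tan(33)/tan(37) = 0.861793
Fs = 0.240127 + 0.861793
Fs = 1.102


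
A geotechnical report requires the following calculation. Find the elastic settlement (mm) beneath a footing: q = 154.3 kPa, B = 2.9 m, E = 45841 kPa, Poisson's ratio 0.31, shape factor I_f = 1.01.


Using Se = q * B * (1 - nu^2) * I_f / E
1 - nu^2 = 1 - 0.31^2 = 0.9039
Se = 154.3 * 2.9 * 0.9039 * 1.01 / 45841
Se = 0.008912 m
Convert to mm: Se = 0.008912 * 1000 = 8.912 mm


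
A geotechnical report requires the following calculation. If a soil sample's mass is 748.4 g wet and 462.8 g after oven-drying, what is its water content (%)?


Using w = (m_wet - m_dry) / m_dry * 100
m_wet - m_dry = 748.4 - 462.8 = 285.6 g
w = 285.6 / 462.8 * 100
w = 61.71 %


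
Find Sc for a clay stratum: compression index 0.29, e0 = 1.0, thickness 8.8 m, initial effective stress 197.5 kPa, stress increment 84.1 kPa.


Using Sc = Cc * H / (1 + e0) * log10((sigma0 + delta_sigma) / sigma0)
Stress ratio = (197.5 + 84.1) / 197.5 = 1.42582
log10(1.42582) = 0.154066
Cc * H / (1 + e0) = 0.29 * 8.8 / (1 + 1.0) = 1.276
Sc = 1.276 * 0.154066
Sc = 0.1966 m


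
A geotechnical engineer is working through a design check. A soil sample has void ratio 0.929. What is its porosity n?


Using the relation n = e / (1 + e)
n = 0.929 / (1 + 0.929)
n = 0.929 / 1.929
n = 0.4816


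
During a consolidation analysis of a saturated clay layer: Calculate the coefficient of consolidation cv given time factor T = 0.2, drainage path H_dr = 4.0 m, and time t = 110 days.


Using cv = T * H_dr^2 / t
H_dr^2 = 4.0^2 = 16.0
cv = 0.2 * 16.0 / 110
cv = 0.02909 m^2/day


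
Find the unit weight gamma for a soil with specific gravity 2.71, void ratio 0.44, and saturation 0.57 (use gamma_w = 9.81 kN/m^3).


Using gamma = gamma_w * (Gs + S*e) / (1 + e)
Numerator: Gs + S*e = 2.71 + 0.57*0.44 = 2.9608
Denominator: 1 + e = 1 + 0.44 = 1.44
gamma = 9.81 * 2.9608 / 1.44
gamma = 20.17 kN/m^3


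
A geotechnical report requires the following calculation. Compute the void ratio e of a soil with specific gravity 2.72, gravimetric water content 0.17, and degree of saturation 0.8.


Result: 0.578

Derivation:
Using the relation e = Gs * w / S
e = 2.72 * 0.17 / 0.8
e = 0.578


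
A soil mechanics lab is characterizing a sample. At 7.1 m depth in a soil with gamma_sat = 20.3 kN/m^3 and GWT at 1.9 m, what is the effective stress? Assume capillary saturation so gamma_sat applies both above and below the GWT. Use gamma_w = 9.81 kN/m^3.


Result: 93.12 kPa

Derivation:
Total stress = gamma_sat * depth
sigma = 20.3 * 7.1 = 144.13 kPa
Pore water pressure u = gamma_w * (depth - d_wt)
u = 9.81 * (7.1 - 1.9) = 51.012 kPa
Effective stress = sigma - u
sigma' = 144.13 - 51.012 = 93.12 kPa


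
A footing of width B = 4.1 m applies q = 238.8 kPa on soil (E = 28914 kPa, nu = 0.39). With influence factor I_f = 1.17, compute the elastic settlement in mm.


Result: 33.592 mm

Derivation:
Using Se = q * B * (1 - nu^2) * I_f / E
1 - nu^2 = 1 - 0.39^2 = 0.8479
Se = 238.8 * 4.1 * 0.8479 * 1.17 / 28914
Se = 0.033592 m
Convert to mm: Se = 0.033592 * 1000 = 33.592 mm


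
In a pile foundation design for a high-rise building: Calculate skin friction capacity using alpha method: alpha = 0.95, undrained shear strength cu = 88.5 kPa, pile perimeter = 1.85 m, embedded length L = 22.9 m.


Result: 3561.84 kN

Derivation:
Using Qs = alpha * cu * perimeter * L
Qs = 0.95 * 88.5 * 1.85 * 22.9
Qs = 3561.84 kN


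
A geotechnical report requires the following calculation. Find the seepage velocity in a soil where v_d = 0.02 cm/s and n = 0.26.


Using v_s = v_d / n
v_s = 0.02 / 0.26
v_s = 0.07692 cm/s


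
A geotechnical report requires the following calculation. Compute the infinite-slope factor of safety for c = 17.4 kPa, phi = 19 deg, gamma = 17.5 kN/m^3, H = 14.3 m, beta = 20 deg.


Using Fs = c / (gamma*H*sin(beta)*cos(beta)) + tan(phi)/tan(beta)
Cohesion contribution = 17.4 / (17.5*14.3*sin(20)*cos(20))
Cohesion contribution = 0.21634
Friction contribution = tan(19)/tan(20) = 0.946032
Fs = 0.21634 + 0.946032
Fs = 1.162


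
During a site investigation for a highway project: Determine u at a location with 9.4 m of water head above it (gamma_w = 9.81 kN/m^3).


Result: 92.21 kPa

Derivation:
Using u = gamma_w * h_w
u = 9.81 * 9.4
u = 92.21 kPa


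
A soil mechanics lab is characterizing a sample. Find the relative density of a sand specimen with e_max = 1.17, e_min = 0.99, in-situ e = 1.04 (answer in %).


Using Dr = (e_max - e) / (e_max - e_min) * 100
e_max - e = 1.17 - 1.04 = 0.13
e_max - e_min = 1.17 - 0.99 = 0.18
Dr = 0.13 / 0.18 * 100
Dr = 72.22 %


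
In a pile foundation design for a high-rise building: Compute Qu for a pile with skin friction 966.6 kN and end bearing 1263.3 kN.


Using Qu = Qf + Qb
Qu = 966.6 + 1263.3
Qu = 2229.9 kN


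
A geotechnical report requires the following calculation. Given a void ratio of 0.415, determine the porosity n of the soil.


Using the relation n = e / (1 + e)
n = 0.415 / (1 + 0.415)
n = 0.415 / 1.415
n = 0.2933


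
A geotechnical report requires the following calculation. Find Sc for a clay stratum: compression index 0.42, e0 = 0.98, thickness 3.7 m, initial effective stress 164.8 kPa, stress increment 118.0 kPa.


Result: 0.1841 m

Derivation:
Using Sc = Cc * H / (1 + e0) * log10((sigma0 + delta_sigma) / sigma0)
Stress ratio = (164.8 + 118.0) / 164.8 = 1.71602
log10(1.71602) = 0.234522
Cc * H / (1 + e0) = 0.42 * 3.7 / (1 + 0.98) = 0.784848
Sc = 0.784848 * 0.234522
Sc = 0.1841 m


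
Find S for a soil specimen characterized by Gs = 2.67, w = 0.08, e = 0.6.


Using S = Gs * w / e
S = 2.67 * 0.08 / 0.6
S = 0.356


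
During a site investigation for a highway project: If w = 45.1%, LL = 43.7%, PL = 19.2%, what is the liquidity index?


First compute the plasticity index:
PI = LL - PL = 43.7 - 19.2 = 24.5
Then compute the liquidity index:
LI = (w - PL) / PI
LI = (45.1 - 19.2) / 24.5
LI = 1.057


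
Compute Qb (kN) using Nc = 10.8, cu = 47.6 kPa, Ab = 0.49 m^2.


Result: 251.9 kN

Derivation:
Using Qb = Nc * cu * Ab
Qb = 10.8 * 47.6 * 0.49
Qb = 251.9 kN


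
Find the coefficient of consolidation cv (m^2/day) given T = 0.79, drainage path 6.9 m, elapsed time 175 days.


Result: 0.21493 m^2/day

Derivation:
Using cv = T * H_dr^2 / t
H_dr^2 = 6.9^2 = 47.61
cv = 0.79 * 47.61 / 175
cv = 0.21493 m^2/day


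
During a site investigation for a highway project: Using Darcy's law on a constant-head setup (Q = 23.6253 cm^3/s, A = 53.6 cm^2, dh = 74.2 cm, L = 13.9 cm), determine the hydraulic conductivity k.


Result: 0.08257 cm/s

Derivation:
Compute hydraulic gradient:
i = dh / L = 74.2 / 13.9 = 5.33813
Then apply Darcy's law:
k = Q / (A * i)
k = 23.6253 / (53.6 * 5.33813)
k = 23.6253 / 286.124
k = 0.08257 cm/s


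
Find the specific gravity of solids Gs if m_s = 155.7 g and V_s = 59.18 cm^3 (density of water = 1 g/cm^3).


Using Gs = m_s / (V_s * rho_w)
Since rho_w = 1 g/cm^3:
Gs = 155.7 / 59.18
Gs = 2.631


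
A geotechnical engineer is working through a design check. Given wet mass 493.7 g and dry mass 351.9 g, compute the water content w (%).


Using w = (m_wet - m_dry) / m_dry * 100
m_wet - m_dry = 493.7 - 351.9 = 141.8 g
w = 141.8 / 351.9 * 100
w = 40.3 %


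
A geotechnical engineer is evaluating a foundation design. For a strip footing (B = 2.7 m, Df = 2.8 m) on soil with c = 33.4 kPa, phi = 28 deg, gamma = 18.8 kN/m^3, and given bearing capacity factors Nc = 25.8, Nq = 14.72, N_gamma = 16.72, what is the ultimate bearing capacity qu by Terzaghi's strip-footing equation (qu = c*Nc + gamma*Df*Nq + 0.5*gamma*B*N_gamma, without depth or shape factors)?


Result: 2060.93 kPa

Derivation:
Compute qu = c*Nc + gamma*Df*Nq + 0.5*gamma*B*N_gamma
Term 1: 33.4 * 25.8 = 861.72
Term 2: 18.8 * 2.8 * 14.72 = 774.8608
Term 3: 0.5 * 18.8 * 2.7 * 16.72 = 424.3536
qu = 861.72 + 774.8608 + 424.3536
qu = 2060.93 kPa


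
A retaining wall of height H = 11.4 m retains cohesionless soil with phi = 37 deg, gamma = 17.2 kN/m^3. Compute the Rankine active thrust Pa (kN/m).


Compute active earth pressure coefficient:
Ka = tan^2(45 - phi/2) = tan^2(26.5) = 0.248584
Compute active force:
Pa = 0.5 * Ka * gamma * H^2
Pa = 0.5 * 0.248584 * 17.2 * 11.4^2
Pa = 277.83 kN/m


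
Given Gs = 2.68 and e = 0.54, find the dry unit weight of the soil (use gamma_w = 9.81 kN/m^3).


Using gamma_d = Gs * gamma_w / (1 + e)
gamma_d = 2.68 * 9.81 / (1 + 0.54)
gamma_d = 2.68 * 9.81 / 1.54
gamma_d = 17.072 kN/m^3


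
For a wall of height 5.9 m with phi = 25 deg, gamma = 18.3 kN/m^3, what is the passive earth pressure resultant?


Result: 784.78 kN/m

Derivation:
Compute passive earth pressure coefficient:
Kp = tan^2(45 + phi/2) = tan^2(57.5) = 2.463913
Compute passive force:
Pp = 0.5 * Kp * gamma * H^2
Pp = 0.5 * 2.463913 * 18.3 * 5.9^2
Pp = 784.78 kN/m


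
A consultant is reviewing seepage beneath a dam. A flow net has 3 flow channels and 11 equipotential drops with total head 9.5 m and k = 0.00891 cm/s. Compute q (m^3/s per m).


Convert k to m/s for unit consistency with H:
k = 0.00891 cm/s = 0.00891 / 100 m/s = 8.91e-05 m/s
Using q = k * H * Nf / Nd
Nf / Nd = 3 / 11 = 0.2727
q = 8.91e-05 * 9.5 * 0.2727
q = 0.0002309 m^3/s per m


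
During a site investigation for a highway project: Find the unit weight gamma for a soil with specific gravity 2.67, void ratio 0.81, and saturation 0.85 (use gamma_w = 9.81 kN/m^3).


Result: 18.203 kN/m^3

Derivation:
Using gamma = gamma_w * (Gs + S*e) / (1 + e)
Numerator: Gs + S*e = 2.67 + 0.85*0.81 = 3.3585
Denominator: 1 + e = 1 + 0.81 = 1.81
gamma = 9.81 * 3.3585 / 1.81
gamma = 18.203 kN/m^3


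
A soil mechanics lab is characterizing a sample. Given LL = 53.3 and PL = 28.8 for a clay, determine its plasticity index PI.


Using PI = LL - PL
PI = 53.3 - 28.8
PI = 24.5


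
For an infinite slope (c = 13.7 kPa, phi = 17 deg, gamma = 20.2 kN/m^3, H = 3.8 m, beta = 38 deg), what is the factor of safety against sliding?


Using Fs = c / (gamma*H*sin(beta)*cos(beta)) + tan(phi)/tan(beta)
Cohesion contribution = 13.7 / (20.2*3.8*sin(38)*cos(38))
Cohesion contribution = 0.367884
Friction contribution = tan(17)/tan(38) = 0.391317
Fs = 0.367884 + 0.391317
Fs = 0.759


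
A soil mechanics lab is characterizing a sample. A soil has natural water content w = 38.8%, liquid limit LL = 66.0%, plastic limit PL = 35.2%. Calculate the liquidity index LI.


Result: 0.117

Derivation:
First compute the plasticity index:
PI = LL - PL = 66.0 - 35.2 = 30.8
Then compute the liquidity index:
LI = (w - PL) / PI
LI = (38.8 - 35.2) / 30.8
LI = 0.117


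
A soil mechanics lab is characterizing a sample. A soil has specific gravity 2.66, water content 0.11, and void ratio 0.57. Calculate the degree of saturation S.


Using S = Gs * w / e
S = 2.66 * 0.11 / 0.57
S = 0.5133


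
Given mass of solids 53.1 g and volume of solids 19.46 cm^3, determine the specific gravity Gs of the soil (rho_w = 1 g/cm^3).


Using Gs = m_s / (V_s * rho_w)
Since rho_w = 1 g/cm^3:
Gs = 53.1 / 19.46
Gs = 2.729


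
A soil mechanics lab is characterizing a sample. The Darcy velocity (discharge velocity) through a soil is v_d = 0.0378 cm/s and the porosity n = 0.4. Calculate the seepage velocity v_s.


Using v_s = v_d / n
v_s = 0.0378 / 0.4
v_s = 0.0945 cm/s


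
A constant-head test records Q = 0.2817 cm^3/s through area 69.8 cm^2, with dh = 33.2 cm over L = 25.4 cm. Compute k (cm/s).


Compute hydraulic gradient:
i = dh / L = 33.2 / 25.4 = 1.30709
Then apply Darcy's law:
k = Q / (A * i)
k = 0.2817 / (69.8 * 1.30709)
k = 0.2817 / 91.2346
k = 0.003088 cm/s


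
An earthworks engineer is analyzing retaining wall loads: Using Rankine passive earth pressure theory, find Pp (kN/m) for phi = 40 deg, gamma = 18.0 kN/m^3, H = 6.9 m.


Result: 1970.59 kN/m

Derivation:
Compute passive earth pressure coefficient:
Kp = tan^2(45 + phi/2) = tan^2(65.0) = 4.59891
Compute passive force:
Pp = 0.5 * Kp * gamma * H^2
Pp = 0.5 * 4.59891 * 18.0 * 6.9^2
Pp = 1970.59 kN/m


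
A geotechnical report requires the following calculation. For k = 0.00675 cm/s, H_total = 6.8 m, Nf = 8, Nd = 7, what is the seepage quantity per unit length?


Result: 0.0005246 m^3/s per m

Derivation:
Convert k to m/s for unit consistency with H:
k = 0.00675 cm/s = 0.00675 / 100 m/s = 6.75e-05 m/s
Using q = k * H * Nf / Nd
Nf / Nd = 8 / 7 = 1.1429
q = 6.75e-05 * 6.8 * 1.1429
q = 0.0005246 m^3/s per m


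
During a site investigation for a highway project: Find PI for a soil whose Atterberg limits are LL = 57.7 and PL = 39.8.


Result: 17.9

Derivation:
Using PI = LL - PL
PI = 57.7 - 39.8
PI = 17.9


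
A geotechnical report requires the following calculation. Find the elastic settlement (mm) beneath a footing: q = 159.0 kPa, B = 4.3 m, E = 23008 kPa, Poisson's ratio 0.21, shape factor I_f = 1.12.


Result: 31.814 mm

Derivation:
Using Se = q * B * (1 - nu^2) * I_f / E
1 - nu^2 = 1 - 0.21^2 = 0.9559
Se = 159.0 * 4.3 * 0.9559 * 1.12 / 23008
Se = 0.031814 m
Convert to mm: Se = 0.031814 * 1000 = 31.814 mm


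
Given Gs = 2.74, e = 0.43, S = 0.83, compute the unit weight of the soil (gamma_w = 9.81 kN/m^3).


Result: 21.245 kN/m^3

Derivation:
Using gamma = gamma_w * (Gs + S*e) / (1 + e)
Numerator: Gs + S*e = 2.74 + 0.83*0.43 = 3.0969
Denominator: 1 + e = 1 + 0.43 = 1.43
gamma = 9.81 * 3.0969 / 1.43
gamma = 21.245 kN/m^3


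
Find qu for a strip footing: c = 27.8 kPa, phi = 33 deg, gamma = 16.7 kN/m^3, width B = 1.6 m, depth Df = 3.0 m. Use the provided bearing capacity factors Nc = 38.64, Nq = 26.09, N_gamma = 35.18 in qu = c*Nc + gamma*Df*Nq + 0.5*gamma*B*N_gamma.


Compute qu = c*Nc + gamma*Df*Nq + 0.5*gamma*B*N_gamma
Term 1: 27.8 * 38.64 = 1074.192
Term 2: 16.7 * 3.0 * 26.09 = 1307.109
Term 3: 0.5 * 16.7 * 1.6 * 35.18 = 470.0048
qu = 1074.192 + 1307.109 + 470.0048
qu = 2851.31 kPa


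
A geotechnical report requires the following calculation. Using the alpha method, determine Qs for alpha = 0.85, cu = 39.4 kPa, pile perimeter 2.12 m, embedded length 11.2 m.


Using Qs = alpha * cu * perimeter * L
Qs = 0.85 * 39.4 * 2.12 * 11.2
Qs = 795.19 kN


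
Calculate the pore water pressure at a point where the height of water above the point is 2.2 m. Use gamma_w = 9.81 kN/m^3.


Result: 21.58 kPa

Derivation:
Using u = gamma_w * h_w
u = 9.81 * 2.2
u = 21.58 kPa


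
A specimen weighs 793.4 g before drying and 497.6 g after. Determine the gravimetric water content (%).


Using w = (m_wet - m_dry) / m_dry * 100
m_wet - m_dry = 793.4 - 497.6 = 295.8 g
w = 295.8 / 497.6 * 100
w = 59.45 %


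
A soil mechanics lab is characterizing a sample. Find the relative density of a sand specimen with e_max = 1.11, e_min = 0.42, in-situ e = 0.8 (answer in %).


Using Dr = (e_max - e) / (e_max - e_min) * 100
e_max - e = 1.11 - 0.8 = 0.31
e_max - e_min = 1.11 - 0.42 = 0.69
Dr = 0.31 / 0.69 * 100
Dr = 44.93 %


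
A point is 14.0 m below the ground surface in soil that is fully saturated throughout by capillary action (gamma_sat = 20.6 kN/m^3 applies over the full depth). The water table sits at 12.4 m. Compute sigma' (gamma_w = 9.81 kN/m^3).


Total stress = gamma_sat * depth
sigma = 20.6 * 14.0 = 288.4 kPa
Pore water pressure u = gamma_w * (depth - d_wt)
u = 9.81 * (14.0 - 12.4) = 15.696 kPa
Effective stress = sigma - u
sigma' = 288.4 - 15.696 = 272.7 kPa


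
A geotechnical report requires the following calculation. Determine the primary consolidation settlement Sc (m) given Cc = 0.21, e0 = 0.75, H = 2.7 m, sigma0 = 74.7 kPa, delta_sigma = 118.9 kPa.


Result: 0.134 m

Derivation:
Using Sc = Cc * H / (1 + e0) * log10((sigma0 + delta_sigma) / sigma0)
Stress ratio = (74.7 + 118.9) / 74.7 = 2.5917
log10(2.5917) = 0.413585
Cc * H / (1 + e0) = 0.21 * 2.7 / (1 + 0.75) = 0.324
Sc = 0.324 * 0.413585
Sc = 0.134 m


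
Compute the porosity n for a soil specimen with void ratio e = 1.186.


Result: 0.5425

Derivation:
Using the relation n = e / (1 + e)
n = 1.186 / (1 + 1.186)
n = 1.186 / 2.186
n = 0.5425


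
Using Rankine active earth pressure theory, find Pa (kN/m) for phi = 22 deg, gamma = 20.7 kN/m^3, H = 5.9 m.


Compute active earth pressure coefficient:
Ka = tan^2(45 - phi/2) = tan^2(34.0) = 0.454962
Compute active force:
Pa = 0.5 * Ka * gamma * H^2
Pa = 0.5 * 0.454962 * 20.7 * 5.9^2
Pa = 163.92 kN/m


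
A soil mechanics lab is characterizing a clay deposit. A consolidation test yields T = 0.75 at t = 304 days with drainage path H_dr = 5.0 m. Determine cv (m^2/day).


Using cv = T * H_dr^2 / t
H_dr^2 = 5.0^2 = 25.0
cv = 0.75 * 25.0 / 304
cv = 0.06168 m^2/day


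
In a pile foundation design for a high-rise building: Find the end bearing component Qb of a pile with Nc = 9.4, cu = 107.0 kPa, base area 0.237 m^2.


Using Qb = Nc * cu * Ab
Qb = 9.4 * 107.0 * 0.237
Qb = 238.37 kN


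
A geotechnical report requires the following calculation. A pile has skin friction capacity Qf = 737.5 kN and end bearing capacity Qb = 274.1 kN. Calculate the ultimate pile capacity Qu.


Using Qu = Qf + Qb
Qu = 737.5 + 274.1
Qu = 1011.6 kN


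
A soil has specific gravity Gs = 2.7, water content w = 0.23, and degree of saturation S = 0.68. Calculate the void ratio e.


Using the relation e = Gs * w / S
e = 2.7 * 0.23 / 0.68
e = 0.9132


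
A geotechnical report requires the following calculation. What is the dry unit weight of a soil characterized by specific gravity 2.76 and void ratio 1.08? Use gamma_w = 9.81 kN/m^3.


Using gamma_d = Gs * gamma_w / (1 + e)
gamma_d = 2.76 * 9.81 / (1 + 1.08)
gamma_d = 2.76 * 9.81 / 2.08
gamma_d = 13.017 kN/m^3


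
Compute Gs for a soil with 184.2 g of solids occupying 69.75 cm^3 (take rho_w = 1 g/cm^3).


Using Gs = m_s / (V_s * rho_w)
Since rho_w = 1 g/cm^3:
Gs = 184.2 / 69.75
Gs = 2.641


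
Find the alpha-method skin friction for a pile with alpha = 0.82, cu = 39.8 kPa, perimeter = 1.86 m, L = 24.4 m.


Using Qs = alpha * cu * perimeter * L
Qs = 0.82 * 39.8 * 1.86 * 24.4
Qs = 1481.15 kN


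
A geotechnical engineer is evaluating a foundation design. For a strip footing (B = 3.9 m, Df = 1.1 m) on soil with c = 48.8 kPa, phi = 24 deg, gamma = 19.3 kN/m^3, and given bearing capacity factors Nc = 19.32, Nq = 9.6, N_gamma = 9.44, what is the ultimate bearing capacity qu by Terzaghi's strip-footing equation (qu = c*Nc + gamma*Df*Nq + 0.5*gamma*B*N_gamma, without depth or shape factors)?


Compute qu = c*Nc + gamma*Df*Nq + 0.5*gamma*B*N_gamma
Term 1: 48.8 * 19.32 = 942.816
Term 2: 19.3 * 1.1 * 9.6 = 203.808
Term 3: 0.5 * 19.3 * 3.9 * 9.44 = 355.2744
qu = 942.816 + 203.808 + 355.2744
qu = 1501.9 kPa


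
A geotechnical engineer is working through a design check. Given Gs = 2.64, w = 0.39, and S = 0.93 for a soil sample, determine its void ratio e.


Using the relation e = Gs * w / S
e = 2.64 * 0.39 / 0.93
e = 1.1071


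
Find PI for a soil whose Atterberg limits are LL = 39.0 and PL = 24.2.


Result: 14.8

Derivation:
Using PI = LL - PL
PI = 39.0 - 24.2
PI = 14.8


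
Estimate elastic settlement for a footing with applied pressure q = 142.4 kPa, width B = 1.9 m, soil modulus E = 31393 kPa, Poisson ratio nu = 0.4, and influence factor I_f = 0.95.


Using Se = q * B * (1 - nu^2) * I_f / E
1 - nu^2 = 1 - 0.4^2 = 0.84
Se = 142.4 * 1.9 * 0.84 * 0.95 / 31393
Se = 0.006878 m
Convert to mm: Se = 0.006878 * 1000 = 6.878 mm


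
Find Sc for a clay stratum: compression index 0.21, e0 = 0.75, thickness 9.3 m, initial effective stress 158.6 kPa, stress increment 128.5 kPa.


Result: 0.2876 m

Derivation:
Using Sc = Cc * H / (1 + e0) * log10((sigma0 + delta_sigma) / sigma0)
Stress ratio = (158.6 + 128.5) / 158.6 = 1.81021
log10(1.81021) = 0.25773
Cc * H / (1 + e0) = 0.21 * 9.3 / (1 + 0.75) = 1.116
Sc = 1.116 * 0.25773
Sc = 0.2876 m


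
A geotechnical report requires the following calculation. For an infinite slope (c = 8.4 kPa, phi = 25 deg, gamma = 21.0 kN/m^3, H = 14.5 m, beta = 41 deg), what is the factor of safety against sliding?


Using Fs = c / (gamma*H*sin(beta)*cos(beta)) + tan(phi)/tan(beta)
Cohesion contribution = 8.4 / (21.0*14.5*sin(41)*cos(41))
Cohesion contribution = 0.0557146
Friction contribution = tan(25)/tan(41) = 0.536426
Fs = 0.0557146 + 0.536426
Fs = 0.592


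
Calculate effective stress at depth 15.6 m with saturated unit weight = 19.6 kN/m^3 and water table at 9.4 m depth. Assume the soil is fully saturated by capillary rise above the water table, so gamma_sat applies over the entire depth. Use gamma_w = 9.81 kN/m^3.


Result: 244.94 kPa

Derivation:
Total stress = gamma_sat * depth
sigma = 19.6 * 15.6 = 305.76 kPa
Pore water pressure u = gamma_w * (depth - d_wt)
u = 9.81 * (15.6 - 9.4) = 60.822 kPa
Effective stress = sigma - u
sigma' = 305.76 - 60.822 = 244.94 kPa


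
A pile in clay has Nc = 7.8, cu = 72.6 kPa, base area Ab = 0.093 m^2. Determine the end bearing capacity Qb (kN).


Using Qb = Nc * cu * Ab
Qb = 7.8 * 72.6 * 0.093
Qb = 52.66 kN


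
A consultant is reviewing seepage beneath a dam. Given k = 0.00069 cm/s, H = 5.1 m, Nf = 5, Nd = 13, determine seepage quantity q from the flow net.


Result: 1.353e-05 m^3/s per m

Derivation:
Convert k to m/s for unit consistency with H:
k = 0.00069 cm/s = 0.00069 / 100 m/s = 6.9e-06 m/s
Using q = k * H * Nf / Nd
Nf / Nd = 5 / 13 = 0.3846
q = 6.9e-06 * 5.1 * 0.3846
q = 1.353e-05 m^3/s per m


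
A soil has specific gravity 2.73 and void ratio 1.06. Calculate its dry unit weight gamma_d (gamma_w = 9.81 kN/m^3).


Result: 13.001 kN/m^3

Derivation:
Using gamma_d = Gs * gamma_w / (1 + e)
gamma_d = 2.73 * 9.81 / (1 + 1.06)
gamma_d = 2.73 * 9.81 / 2.06
gamma_d = 13.001 kN/m^3


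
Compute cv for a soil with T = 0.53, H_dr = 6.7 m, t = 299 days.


Result: 0.07957 m^2/day

Derivation:
Using cv = T * H_dr^2 / t
H_dr^2 = 6.7^2 = 44.89
cv = 0.53 * 44.89 / 299
cv = 0.07957 m^2/day


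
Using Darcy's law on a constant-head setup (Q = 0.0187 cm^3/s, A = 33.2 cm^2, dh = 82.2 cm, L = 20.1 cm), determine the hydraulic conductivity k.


Compute hydraulic gradient:
i = dh / L = 82.2 / 20.1 = 4.08955
Then apply Darcy's law:
k = Q / (A * i)
k = 0.0187 / (33.2 * 4.08955)
k = 0.0187 / 135.773
k = 0.000138 cm/s


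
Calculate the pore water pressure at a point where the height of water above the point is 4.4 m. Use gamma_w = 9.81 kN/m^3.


Result: 43.16 kPa

Derivation:
Using u = gamma_w * h_w
u = 9.81 * 4.4
u = 43.16 kPa


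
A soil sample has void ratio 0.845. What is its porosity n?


Using the relation n = e / (1 + e)
n = 0.845 / (1 + 0.845)
n = 0.845 / 1.845
n = 0.458


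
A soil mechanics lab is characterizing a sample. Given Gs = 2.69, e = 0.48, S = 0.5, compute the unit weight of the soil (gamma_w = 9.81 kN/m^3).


Using gamma = gamma_w * (Gs + S*e) / (1 + e)
Numerator: Gs + S*e = 2.69 + 0.5*0.48 = 2.93
Denominator: 1 + e = 1 + 0.48 = 1.48
gamma = 9.81 * 2.93 / 1.48
gamma = 19.421 kN/m^3


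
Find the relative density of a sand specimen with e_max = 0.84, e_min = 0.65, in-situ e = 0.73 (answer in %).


Result: 57.89 %

Derivation:
Using Dr = (e_max - e) / (e_max - e_min) * 100
e_max - e = 0.84 - 0.73 = 0.11
e_max - e_min = 0.84 - 0.65 = 0.19
Dr = 0.11 / 0.19 * 100
Dr = 57.89 %


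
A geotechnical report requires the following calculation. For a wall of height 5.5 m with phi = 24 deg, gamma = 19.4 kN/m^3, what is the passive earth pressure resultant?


Compute passive earth pressure coefficient:
Kp = tan^2(45 + phi/2) = tan^2(57.0) = 2.371184
Compute passive force:
Pp = 0.5 * Kp * gamma * H^2
Pp = 0.5 * 2.371184 * 19.4 * 5.5^2
Pp = 695.76 kN/m


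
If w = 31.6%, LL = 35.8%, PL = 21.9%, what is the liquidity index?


First compute the plasticity index:
PI = LL - PL = 35.8 - 21.9 = 13.9
Then compute the liquidity index:
LI = (w - PL) / PI
LI = (31.6 - 21.9) / 13.9
LI = 0.698


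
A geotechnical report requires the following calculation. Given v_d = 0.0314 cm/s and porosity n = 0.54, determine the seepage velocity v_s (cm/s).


Using v_s = v_d / n
v_s = 0.0314 / 0.54
v_s = 0.05815 cm/s


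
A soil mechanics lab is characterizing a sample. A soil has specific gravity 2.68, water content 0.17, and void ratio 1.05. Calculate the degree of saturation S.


Using S = Gs * w / e
S = 2.68 * 0.17 / 1.05
S = 0.4339


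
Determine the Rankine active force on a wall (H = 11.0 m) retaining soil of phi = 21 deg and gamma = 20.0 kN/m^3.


Result: 571.55 kN/m

Derivation:
Compute active earth pressure coefficient:
Ka = tan^2(45 - phi/2) = tan^2(34.5) = 0.472355
Compute active force:
Pa = 0.5 * Ka * gamma * H^2
Pa = 0.5 * 0.472355 * 20.0 * 11.0^2
Pa = 571.55 kN/m


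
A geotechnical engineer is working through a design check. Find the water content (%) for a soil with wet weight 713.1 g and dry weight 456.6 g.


Result: 56.18 %

Derivation:
Using w = (m_wet - m_dry) / m_dry * 100
m_wet - m_dry = 713.1 - 456.6 = 256.5 g
w = 256.5 / 456.6 * 100
w = 56.18 %


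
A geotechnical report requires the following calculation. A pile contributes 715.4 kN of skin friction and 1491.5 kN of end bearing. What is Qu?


Using Qu = Qf + Qb
Qu = 715.4 + 1491.5
Qu = 2206.9 kN


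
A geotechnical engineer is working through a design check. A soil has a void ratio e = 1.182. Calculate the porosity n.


Result: 0.5417

Derivation:
Using the relation n = e / (1 + e)
n = 1.182 / (1 + 1.182)
n = 1.182 / 2.182
n = 0.5417


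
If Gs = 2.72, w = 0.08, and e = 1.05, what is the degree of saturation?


Using S = Gs * w / e
S = 2.72 * 0.08 / 1.05
S = 0.2072


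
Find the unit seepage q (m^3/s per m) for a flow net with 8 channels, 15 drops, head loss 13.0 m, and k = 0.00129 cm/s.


Convert k to m/s for unit consistency with H:
k = 0.00129 cm/s = 0.00129 / 100 m/s = 1.29e-05 m/s
Using q = k * H * Nf / Nd
Nf / Nd = 8 / 15 = 0.5333
q = 1.29e-05 * 13.0 * 0.5333
q = 8.944e-05 m^3/s per m


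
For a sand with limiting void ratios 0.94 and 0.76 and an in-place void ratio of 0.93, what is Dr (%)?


Result: 5.56 %

Derivation:
Using Dr = (e_max - e) / (e_max - e_min) * 100
e_max - e = 0.94 - 0.93 = 0.01
e_max - e_min = 0.94 - 0.76 = 0.18
Dr = 0.01 / 0.18 * 100
Dr = 5.56 %


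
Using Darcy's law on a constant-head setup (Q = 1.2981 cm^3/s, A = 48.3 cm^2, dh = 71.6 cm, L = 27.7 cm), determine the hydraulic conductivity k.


Compute hydraulic gradient:
i = dh / L = 71.6 / 27.7 = 2.58484
Then apply Darcy's law:
k = Q / (A * i)
k = 1.2981 / (48.3 * 2.58484)
k = 1.2981 / 124.848
k = 0.010397 cm/s


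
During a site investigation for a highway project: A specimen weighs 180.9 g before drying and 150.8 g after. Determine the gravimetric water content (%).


Using w = (m_wet - m_dry) / m_dry * 100
m_wet - m_dry = 180.9 - 150.8 = 30.1 g
w = 30.1 / 150.8 * 100
w = 19.96 %


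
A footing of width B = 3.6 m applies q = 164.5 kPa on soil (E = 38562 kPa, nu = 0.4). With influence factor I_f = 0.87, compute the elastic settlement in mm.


Using Se = q * B * (1 - nu^2) * I_f / E
1 - nu^2 = 1 - 0.4^2 = 0.84
Se = 164.5 * 3.6 * 0.84 * 0.87 / 38562
Se = 0.011223 m
Convert to mm: Se = 0.011223 * 1000 = 11.223 mm


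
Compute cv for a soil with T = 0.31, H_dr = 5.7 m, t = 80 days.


Using cv = T * H_dr^2 / t
H_dr^2 = 5.7^2 = 32.49
cv = 0.31 * 32.49 / 80
cv = 0.1259 m^2/day


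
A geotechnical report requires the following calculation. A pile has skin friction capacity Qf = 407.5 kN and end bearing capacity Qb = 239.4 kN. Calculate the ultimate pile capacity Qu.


Result: 646.9 kN

Derivation:
Using Qu = Qf + Qb
Qu = 407.5 + 239.4
Qu = 646.9 kN


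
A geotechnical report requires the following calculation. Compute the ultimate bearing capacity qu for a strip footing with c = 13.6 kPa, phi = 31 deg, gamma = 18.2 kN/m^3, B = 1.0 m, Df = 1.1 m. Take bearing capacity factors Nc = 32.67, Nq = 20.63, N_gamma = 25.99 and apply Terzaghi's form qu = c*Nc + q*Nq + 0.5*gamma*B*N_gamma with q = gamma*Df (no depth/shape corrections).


Compute qu = c*Nc + gamma*Df*Nq + 0.5*gamma*B*N_gamma
Term 1: 13.6 * 32.67 = 444.312
Term 2: 18.2 * 1.1 * 20.63 = 413.0126
Term 3: 0.5 * 18.2 * 1.0 * 25.99 = 236.509
qu = 444.312 + 413.0126 + 236.509
qu = 1093.83 kPa


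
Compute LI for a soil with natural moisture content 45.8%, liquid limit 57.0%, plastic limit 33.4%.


First compute the plasticity index:
PI = LL - PL = 57.0 - 33.4 = 23.6
Then compute the liquidity index:
LI = (w - PL) / PI
LI = (45.8 - 33.4) / 23.6
LI = 0.525


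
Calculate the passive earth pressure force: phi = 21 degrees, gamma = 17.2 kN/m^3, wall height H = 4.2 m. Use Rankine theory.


Compute passive earth pressure coefficient:
Kp = tan^2(45 + phi/2) = tan^2(55.5) = 2.117051
Compute passive force:
Pp = 0.5 * Kp * gamma * H^2
Pp = 0.5 * 2.117051 * 17.2 * 4.2^2
Pp = 321.17 kN/m


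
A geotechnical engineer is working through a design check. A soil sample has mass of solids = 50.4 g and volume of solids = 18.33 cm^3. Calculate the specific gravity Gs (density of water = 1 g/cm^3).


Using Gs = m_s / (V_s * rho_w)
Since rho_w = 1 g/cm^3:
Gs = 50.4 / 18.33
Gs = 2.75


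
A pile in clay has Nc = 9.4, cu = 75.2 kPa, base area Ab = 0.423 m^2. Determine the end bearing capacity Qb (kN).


Using Qb = Nc * cu * Ab
Qb = 9.4 * 75.2 * 0.423
Qb = 299.01 kN


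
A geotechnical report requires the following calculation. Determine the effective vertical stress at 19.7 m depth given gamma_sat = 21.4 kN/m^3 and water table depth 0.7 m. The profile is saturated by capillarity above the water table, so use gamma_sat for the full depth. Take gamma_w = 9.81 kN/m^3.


Total stress = gamma_sat * depth
sigma = 21.4 * 19.7 = 421.58 kPa
Pore water pressure u = gamma_w * (depth - d_wt)
u = 9.81 * (19.7 - 0.7) = 186.39 kPa
Effective stress = sigma - u
sigma' = 421.58 - 186.39 = 235.19 kPa


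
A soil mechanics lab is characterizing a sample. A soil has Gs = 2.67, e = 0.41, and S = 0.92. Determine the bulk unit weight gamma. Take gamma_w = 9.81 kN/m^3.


Using gamma = gamma_w * (Gs + S*e) / (1 + e)
Numerator: Gs + S*e = 2.67 + 0.92*0.41 = 3.0472
Denominator: 1 + e = 1 + 0.41 = 1.41
gamma = 9.81 * 3.0472 / 1.41
gamma = 21.201 kN/m^3


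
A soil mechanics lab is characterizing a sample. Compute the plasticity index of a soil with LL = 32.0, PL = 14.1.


Using PI = LL - PL
PI = 32.0 - 14.1
PI = 17.9


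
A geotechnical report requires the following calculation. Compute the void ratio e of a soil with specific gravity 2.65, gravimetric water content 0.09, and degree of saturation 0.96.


Using the relation e = Gs * w / S
e = 2.65 * 0.09 / 0.96
e = 0.2484


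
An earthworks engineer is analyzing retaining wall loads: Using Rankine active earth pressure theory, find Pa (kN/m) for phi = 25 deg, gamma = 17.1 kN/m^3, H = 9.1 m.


Compute active earth pressure coefficient:
Ka = tan^2(45 - phi/2) = tan^2(32.5) = 0.405859
Compute active force:
Pa = 0.5 * Ka * gamma * H^2
Pa = 0.5 * 0.405859 * 17.1 * 9.1^2
Pa = 287.36 kN/m


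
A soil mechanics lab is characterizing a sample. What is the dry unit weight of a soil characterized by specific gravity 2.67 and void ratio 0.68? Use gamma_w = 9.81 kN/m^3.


Using gamma_d = Gs * gamma_w / (1 + e)
gamma_d = 2.67 * 9.81 / (1 + 0.68)
gamma_d = 2.67 * 9.81 / 1.68
gamma_d = 15.591 kN/m^3


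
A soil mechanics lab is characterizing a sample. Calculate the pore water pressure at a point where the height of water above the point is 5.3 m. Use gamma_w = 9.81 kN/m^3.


Using u = gamma_w * h_w
u = 9.81 * 5.3
u = 51.99 kPa


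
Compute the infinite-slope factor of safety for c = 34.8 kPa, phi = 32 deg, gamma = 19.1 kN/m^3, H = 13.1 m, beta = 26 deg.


Using Fs = c / (gamma*H*sin(beta)*cos(beta)) + tan(phi)/tan(beta)
Cohesion contribution = 34.8 / (19.1*13.1*sin(26)*cos(26))
Cohesion contribution = 0.352998
Friction contribution = tan(32)/tan(26) = 1.28117
Fs = 0.352998 + 1.28117
Fs = 1.634


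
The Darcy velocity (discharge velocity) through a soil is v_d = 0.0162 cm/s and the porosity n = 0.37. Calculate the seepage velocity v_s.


Using v_s = v_d / n
v_s = 0.0162 / 0.37
v_s = 0.04378 cm/s


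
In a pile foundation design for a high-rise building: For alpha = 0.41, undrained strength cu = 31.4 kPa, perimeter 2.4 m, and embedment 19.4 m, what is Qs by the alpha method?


Result: 599.41 kN

Derivation:
Using Qs = alpha * cu * perimeter * L
Qs = 0.41 * 31.4 * 2.4 * 19.4
Qs = 599.41 kN


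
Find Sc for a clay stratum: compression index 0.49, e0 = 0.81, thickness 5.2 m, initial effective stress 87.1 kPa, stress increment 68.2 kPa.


Result: 0.3536 m

Derivation:
Using Sc = Cc * H / (1 + e0) * log10((sigma0 + delta_sigma) / sigma0)
Stress ratio = (87.1 + 68.2) / 87.1 = 1.78301
log10(1.78301) = 0.251153
Cc * H / (1 + e0) = 0.49 * 5.2 / (1 + 0.81) = 1.40773
Sc = 1.40773 * 0.251153
Sc = 0.3536 m


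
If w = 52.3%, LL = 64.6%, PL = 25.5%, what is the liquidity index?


First compute the plasticity index:
PI = LL - PL = 64.6 - 25.5 = 39.1
Then compute the liquidity index:
LI = (w - PL) / PI
LI = (52.3 - 25.5) / 39.1
LI = 0.685


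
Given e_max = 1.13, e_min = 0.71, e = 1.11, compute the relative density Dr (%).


Result: 4.76 %

Derivation:
Using Dr = (e_max - e) / (e_max - e_min) * 100
e_max - e = 1.13 - 1.11 = 0.02
e_max - e_min = 1.13 - 0.71 = 0.42
Dr = 0.02 / 0.42 * 100
Dr = 4.76 %


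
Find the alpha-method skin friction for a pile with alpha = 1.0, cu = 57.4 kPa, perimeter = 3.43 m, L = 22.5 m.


Result: 4429.85 kN

Derivation:
Using Qs = alpha * cu * perimeter * L
Qs = 1.0 * 57.4 * 3.43 * 22.5
Qs = 4429.85 kN


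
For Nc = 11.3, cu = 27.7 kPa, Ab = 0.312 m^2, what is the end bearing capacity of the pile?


Using Qb = Nc * cu * Ab
Qb = 11.3 * 27.7 * 0.312
Qb = 97.66 kN


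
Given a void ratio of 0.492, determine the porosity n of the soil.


Using the relation n = e / (1 + e)
n = 0.492 / (1 + 0.492)
n = 0.492 / 1.492
n = 0.3298


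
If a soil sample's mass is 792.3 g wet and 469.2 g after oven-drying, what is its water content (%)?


Using w = (m_wet - m_dry) / m_dry * 100
m_wet - m_dry = 792.3 - 469.2 = 323.1 g
w = 323.1 / 469.2 * 100
w = 68.86 %


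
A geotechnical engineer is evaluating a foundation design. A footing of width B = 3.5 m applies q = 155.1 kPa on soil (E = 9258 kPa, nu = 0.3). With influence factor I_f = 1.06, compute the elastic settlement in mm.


Result: 56.56 mm

Derivation:
Using Se = q * B * (1 - nu^2) * I_f / E
1 - nu^2 = 1 - 0.3^2 = 0.91
Se = 155.1 * 3.5 * 0.91 * 1.06 / 9258
Se = 0.056560 m
Convert to mm: Se = 0.056560 * 1000 = 56.56 mm


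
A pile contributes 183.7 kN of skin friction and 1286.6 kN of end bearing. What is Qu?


Using Qu = Qf + Qb
Qu = 183.7 + 1286.6
Qu = 1470.3 kN


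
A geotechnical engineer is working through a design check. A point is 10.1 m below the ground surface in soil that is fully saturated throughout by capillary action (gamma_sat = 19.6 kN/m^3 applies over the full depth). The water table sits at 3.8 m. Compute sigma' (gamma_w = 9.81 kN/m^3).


Total stress = gamma_sat * depth
sigma = 19.6 * 10.1 = 197.96 kPa
Pore water pressure u = gamma_w * (depth - d_wt)
u = 9.81 * (10.1 - 3.8) = 61.803 kPa
Effective stress = sigma - u
sigma' = 197.96 - 61.803 = 136.16 kPa


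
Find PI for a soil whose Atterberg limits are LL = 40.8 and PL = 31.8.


Using PI = LL - PL
PI = 40.8 - 31.8
PI = 9.0


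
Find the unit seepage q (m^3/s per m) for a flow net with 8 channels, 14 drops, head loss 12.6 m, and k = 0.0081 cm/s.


Result: 0.0005832 m^3/s per m

Derivation:
Convert k to m/s for unit consistency with H:
k = 0.0081 cm/s = 0.0081 / 100 m/s = 8.1e-05 m/s
Using q = k * H * Nf / Nd
Nf / Nd = 8 / 14 = 0.5714
q = 8.1e-05 * 12.6 * 0.5714
q = 0.0005832 m^3/s per m


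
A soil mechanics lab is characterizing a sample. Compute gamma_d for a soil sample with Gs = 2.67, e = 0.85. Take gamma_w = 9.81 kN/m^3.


Result: 14.158 kN/m^3

Derivation:
Using gamma_d = Gs * gamma_w / (1 + e)
gamma_d = 2.67 * 9.81 / (1 + 0.85)
gamma_d = 2.67 * 9.81 / 1.85
gamma_d = 14.158 kN/m^3


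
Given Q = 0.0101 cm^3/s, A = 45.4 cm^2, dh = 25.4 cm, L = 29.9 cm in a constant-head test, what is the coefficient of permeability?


Compute hydraulic gradient:
i = dh / L = 25.4 / 29.9 = 0.849498
Then apply Darcy's law:
k = Q / (A * i)
k = 0.0101 / (45.4 * 0.849498)
k = 0.0101 / 38.5672
k = 0.000262 cm/s


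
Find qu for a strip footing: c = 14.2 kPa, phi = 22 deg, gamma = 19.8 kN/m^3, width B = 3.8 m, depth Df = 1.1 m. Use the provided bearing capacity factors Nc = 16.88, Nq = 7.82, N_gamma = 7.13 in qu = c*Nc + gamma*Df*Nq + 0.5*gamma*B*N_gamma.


Compute qu = c*Nc + gamma*Df*Nq + 0.5*gamma*B*N_gamma
Term 1: 14.2 * 16.88 = 239.696
Term 2: 19.8 * 1.1 * 7.82 = 170.3196
Term 3: 0.5 * 19.8 * 3.8 * 7.13 = 268.2306
qu = 239.696 + 170.3196 + 268.2306
qu = 678.25 kPa
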